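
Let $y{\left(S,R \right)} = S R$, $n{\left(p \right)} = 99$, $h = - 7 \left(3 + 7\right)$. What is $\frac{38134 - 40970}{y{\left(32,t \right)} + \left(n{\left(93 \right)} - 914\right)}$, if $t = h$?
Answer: $\frac{2836}{3055} \approx 0.92831$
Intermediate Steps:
$h = -70$ ($h = \left(-7\right) 10 = -70$)
$t = -70$
$y{\left(S,R \right)} = R S$
$\frac{38134 - 40970}{y{\left(32,t \right)} + \left(n{\left(93 \right)} - 914\right)} = \frac{38134 - 40970}{\left(-70\right) 32 + \left(99 - 914\right)} = - \frac{2836}{-2240 + \left(99 - 914\right)} = - \frac{2836}{-2240 - 815} = - \frac{2836}{-3055} = \left(-2836\right) \left(- \frac{1}{3055}\right) = \frac{2836}{3055}$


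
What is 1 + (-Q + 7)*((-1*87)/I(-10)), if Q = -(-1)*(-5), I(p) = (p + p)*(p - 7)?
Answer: -176/85 ≈ -2.0706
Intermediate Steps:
I(p) = 2*p*(-7 + p) (I(p) = (2*p)*(-7 + p) = 2*p*(-7 + p))
Q = -5 (Q = -1*5 = -5)
1 + (-Q + 7)*((-1*87)/I(-10)) = 1 + (-1*(-5) + 7)*((-1*87)/((2*(-10)*(-7 - 10)))) = 1 + (5 + 7)*(-87/(2*(-10)*(-17))) = 1 + 12*(-87/340) = 1 - 261/85 = -176/85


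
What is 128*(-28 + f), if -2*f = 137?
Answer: -12352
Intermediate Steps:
f = -137/2 (f = -½*137 = -137/2 ≈ -68.500)
128*(-28 + f) = 128*(-28 - 137/2) = 128*(-193/2) = -12352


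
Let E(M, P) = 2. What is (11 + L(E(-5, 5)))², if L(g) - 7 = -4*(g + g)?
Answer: 4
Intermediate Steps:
L(g) = 7 - 8*g (L(g) = 7 - 4*(g + g) = 7 - 8*g)
(11 + L(E(-5, 5)))² = (11 + (7 - 8*2))² = (11 + (7 - 16))² = (11 - 9)² = 2² = 4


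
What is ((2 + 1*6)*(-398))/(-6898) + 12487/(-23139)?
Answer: -6230375/79806411 ≈ -0.078069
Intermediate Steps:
((2 + 1*6)*(-398))/(-6898) + 12487/(-23139) = ((2 + 6)*(-398))*(-1/6898) + 12487*(-1/23139) = (8*(-398))*(-1/6898) - 12487/23139 = -3184*(-1/6898) - 12487/23139 = 1592/3449 - 12487/23139 = -6230375/79806411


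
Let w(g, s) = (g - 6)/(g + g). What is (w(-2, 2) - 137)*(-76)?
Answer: 10260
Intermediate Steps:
w(g, s) = (-6 + g)/(2*g) (w(g, s) = (-6 + g)/((2*g)) = (-6 + g)*(1/(2*g)) = (-6 + g)/(2*g))
(w(-2, 2) - 137)*(-76) = ((½)*(-6 - 2)/(-2) - 137)*(-76) = ((½)*(-½)*(-8) - 137)*(-76) = (2 - 137)*(-76) = -135*(-76) = 10260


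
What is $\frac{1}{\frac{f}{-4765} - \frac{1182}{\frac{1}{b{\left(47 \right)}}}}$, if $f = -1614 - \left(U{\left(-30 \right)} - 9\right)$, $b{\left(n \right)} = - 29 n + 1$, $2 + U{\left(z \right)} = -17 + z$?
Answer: $\frac{4765}{7671098816} \approx 6.2116 \cdot 10^{-7}$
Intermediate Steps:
$U{\left(z \right)} = -19 + z$ ($U{\left(z \right)} = -2 + \left(-17 + z\right) = -19 + z$)
$b{\left(n \right)} = 1 - 29 n$
$f = -1556$ ($f = -1614 - \left(\left(-19 - 30\right) - 9\right) = -1614 - \left(-49 - 9\right) = -1614 - -58 = -1614 + 58 = -1556$)
$\frac{1}{\frac{f}{-4765} - \frac{1182}{\frac{1}{b{\left(47 \right)}}}} = \frac{1}{- \frac{1556}{-4765} - \frac{1182}{\frac{1}{1 - 1363}}} = \frac{1}{\left(-1556\right) \left(- \frac{1}{4765}\right) - \frac{1182}{\frac{1}{1 - 1363}}} = \frac{1}{\frac{1556}{4765} - \frac{1182}{\frac{1}{-1362}}} = \frac{1}{\frac{1556}{4765} - \frac{1182}{- \frac{1}{1362}}} = \frac{1}{\frac{1556}{4765} - -1609884} = \frac{1}{\frac{1556}{4765} + 1609884} = \frac{1}{\frac{7671098816}{4765}} = \frac{4765}{7671098816}$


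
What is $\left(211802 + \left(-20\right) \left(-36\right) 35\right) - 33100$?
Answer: $203902$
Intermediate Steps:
$\left(211802 + \left(-20\right) \left(-36\right) 35\right) - 33100 = \left(211802 + 720 \cdot 35\right) - 33100 = \left(211802 + 25200\right) - 33100 = 237002 - 33100 = 203902$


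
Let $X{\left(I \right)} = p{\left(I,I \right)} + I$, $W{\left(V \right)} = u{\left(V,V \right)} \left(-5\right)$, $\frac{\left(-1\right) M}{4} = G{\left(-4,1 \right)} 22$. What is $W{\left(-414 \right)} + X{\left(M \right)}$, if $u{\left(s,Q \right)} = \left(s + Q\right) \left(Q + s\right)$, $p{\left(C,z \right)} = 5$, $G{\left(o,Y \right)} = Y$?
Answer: $-3428003$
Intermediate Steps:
$M = -88$ ($M = - 4 \cdot 1 \cdot 22 = \left(-4\right) 22 = -88$)
$u{\left(s,Q \right)} = \left(Q + s\right)^{2}$ ($u{\left(s,Q \right)} = \left(Q + s\right) \left(Q + s\right) = \left(Q + s\right)^{2}$)
$W{\left(V \right)} = - 20 V^{2}$ ($W{\left(V \right)} = \left(V + V\right)^{2} \left(-5\right) = \left(2 V\right)^{2} \left(-5\right) = 4 V^{2} \left(-5\right) = - 20 V^{2}$)
$X{\left(I \right)} = 5 + I$
$W{\left(-414 \right)} + X{\left(M \right)} = - 20 \left(-414\right)^{2} + \left(5 - 88\right) = \left(-20\right) 171396 - 83 = -3427920 - 83 = -3428003$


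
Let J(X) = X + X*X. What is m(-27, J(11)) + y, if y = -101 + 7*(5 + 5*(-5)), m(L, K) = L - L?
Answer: -241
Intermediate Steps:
J(X) = X + X²
m(L, K) = 0
y = -241 (y = -101 + 7*(5 - 25) = -101 + 7*(-20) = -101 - 140 = -241)
m(-27, J(11)) + y = 0 - 241 = -241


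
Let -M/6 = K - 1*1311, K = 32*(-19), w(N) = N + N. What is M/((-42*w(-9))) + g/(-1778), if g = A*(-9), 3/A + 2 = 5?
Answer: 121897/8001 ≈ 15.235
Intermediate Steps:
A = 1 (A = 3/(-2 + 5) = 3/3 = 3*(⅓) = 1)
w(N) = 2*N
K = -608
g = -9 (g = 1*(-9) = -9)
M = 11514 (M = -6*(-608 - 1*1311) = -6*(-608 - 1311) = -6*(-1919) = 11514)
M/((-42*w(-9))) + g/(-1778) = 11514/((-84*(-9))) - 9/(-1778) = 11514/((-42*(-18))) - 9*(-1/1778) = 11514/756 + 9/1778 = 11514*(1/756) + 9/1778 = 1919/126 + 9/1778 = 121897/8001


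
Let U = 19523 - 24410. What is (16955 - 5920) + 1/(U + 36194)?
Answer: 345472746/31307 ≈ 11035.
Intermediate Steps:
U = -4887
(16955 - 5920) + 1/(U + 36194) = (16955 - 5920) + 1/(-4887 + 36194) = 11035 + 1/31307 = 345472746/31307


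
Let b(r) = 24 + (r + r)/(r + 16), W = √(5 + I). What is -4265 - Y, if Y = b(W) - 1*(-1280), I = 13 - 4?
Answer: -673835/121 - 16*√14/121 ≈ -5569.4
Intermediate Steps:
I = 9
W = √14 (W = √(5 + 9) = √14 ≈ 3.7417)
b(r) = 24 + 2*r/(16 + r) (b(r) = 24 + (2*r)/(16 + r) = 24 + 2*r/(16 + r))
Y = 1280 + 2*(192 + 13*√14)/(16 + √14) (Y = 2*(192 + 13*√14)/(16 + √14) - 1*(-1280) = 2*(192 + 13*√14)/(16 + √14) + 1280 = 1280 + 2*(192 + 13*√14)/(16 + √14) ≈ 1304.4)
-4265 - Y = -4265 - (157770/121 + 16*√14/121) = -4265 + (-157770/121 - 16*√14/121) = -673835/121 - 16*√14/121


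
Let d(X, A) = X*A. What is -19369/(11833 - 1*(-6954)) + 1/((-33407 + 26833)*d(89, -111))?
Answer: -1257910892687/1220113185702 ≈ -1.0310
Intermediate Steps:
d(X, A) = A*X
-19369/(11833 - 1*(-6954)) + 1/((-33407 + 26833)*d(89, -111)) = -19369/(11833 - 1*(-6954)) + 1/((-33407 + 26833)*((-111*89))) = -19369/(11833 + 6954) + 1/(-6574*(-9879)) = -19369/18787 - 1/6574*(-1/9879) = -19369*1/18787 + 1/64944546 = -19369/18787 + 1/64944546 = -1257910892687/1220113185702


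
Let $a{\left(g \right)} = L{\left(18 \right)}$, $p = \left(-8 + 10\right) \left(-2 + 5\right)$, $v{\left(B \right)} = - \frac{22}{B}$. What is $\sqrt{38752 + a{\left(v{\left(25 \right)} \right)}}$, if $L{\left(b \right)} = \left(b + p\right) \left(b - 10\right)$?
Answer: $4 \sqrt{2434} \approx 197.34$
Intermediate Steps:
$p = 6$ ($p = 2 \cdot 3 = 6$)
$L{\left(b \right)} = \left(-10 + b\right) \left(6 + b\right)$ ($L{\left(b \right)} = \left(b + 6\right) \left(b - 10\right) = \left(6 + b\right) \left(-10 + b\right) = \left(-10 + b\right) \left(6 + b\right)$)
$a{\left(g \right)} = 192$ ($a{\left(g \right)} = -60 + 18^{2} - 72 = -60 + 324 - 72 = 192$)
$\sqrt{38752 + a{\left(v{\left(25 \right)} \right)}} = \sqrt{38752 + 192} = \sqrt{38944} = 4 \sqrt{2434}$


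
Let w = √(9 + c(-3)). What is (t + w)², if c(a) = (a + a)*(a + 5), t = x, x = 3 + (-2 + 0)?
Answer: (1 + I*√3)² ≈ -2.0 + 3.4641*I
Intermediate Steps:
x = 1 (x = 3 - 2 = 1)
t = 1
c(a) = 2*a*(5 + a) (c(a) = (2*a)*(5 + a) = 2*a*(5 + a))
w = I*√3 (w = √(9 + 2*(-3)*(5 - 3)) = √(9 + 2*(-3)*2) = √(9 - 12) = √(-3) = I*√3 ≈ 1.732*I)
(t + w)² = (1 + I*√3)²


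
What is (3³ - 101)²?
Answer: 5476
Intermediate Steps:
(3³ - 101)² = (27 - 101)² = (-74)² = 5476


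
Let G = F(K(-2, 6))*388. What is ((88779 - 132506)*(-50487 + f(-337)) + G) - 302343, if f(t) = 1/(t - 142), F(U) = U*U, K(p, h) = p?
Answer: 1057317943309/479 ≈ 2.2073e+9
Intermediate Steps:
F(U) = U²
f(t) = 1/(-142 + t)
G = 1552 (G = (-2)²*388 = 4*388 = 1552)
((88779 - 132506)*(-50487 + f(-337)) + G) - 302343 = ((88779 - 132506)*(-50487 + 1/(-142 - 337)) + 1552) - 302343 = (-43727*(-50487 + 1/(-479)) + 1552) - 302343 = (-43727*(-50487 - 1/479) + 1552) - 302343 = (-43727*(-24183274/479) + 1552) - 302343 = (1057462022198/479 + 1552) - 302343 = 1057462765606/479 - 302343 = 1057317943309/479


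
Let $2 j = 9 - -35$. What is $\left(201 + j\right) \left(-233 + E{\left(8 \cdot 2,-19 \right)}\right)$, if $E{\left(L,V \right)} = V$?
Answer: $-56196$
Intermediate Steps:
$j = 22$ ($j = \frac{9 - -35}{2} = \frac{9 + 35}{2} = \frac{1}{2} \cdot 44 = 22$)
$\left(201 + j\right) \left(-233 + E{\left(8 \cdot 2,-19 \right)}\right) = \left(201 + 22\right) \left(-233 - 19\right) = 223 \left(-252\right) = -56196$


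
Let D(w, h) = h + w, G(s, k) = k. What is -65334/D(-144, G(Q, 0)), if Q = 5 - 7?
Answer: 10889/24 ≈ 453.71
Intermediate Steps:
Q = -2
-65334/D(-144, G(Q, 0)) = -65334/(0 - 144) = -65334/(-144) = -65334*(-1/144) = 10889/24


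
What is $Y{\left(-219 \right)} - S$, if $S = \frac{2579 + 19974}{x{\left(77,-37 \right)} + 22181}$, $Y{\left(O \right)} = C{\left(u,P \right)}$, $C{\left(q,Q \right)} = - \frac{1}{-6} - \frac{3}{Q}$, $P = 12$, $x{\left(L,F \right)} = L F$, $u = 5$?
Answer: $- \frac{6041}{4833} \approx -1.2499$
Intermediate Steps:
$x{\left(L,F \right)} = F L$
$C{\left(q,Q \right)} = \frac{1}{6} - \frac{3}{Q}$ ($C{\left(q,Q \right)} = \left(-1\right) \left(- \frac{1}{6}\right) - \frac{3}{Q} = \frac{1}{6} - \frac{3}{Q}$)
$Y{\left(O \right)} = - \frac{1}{12}$ ($Y{\left(O \right)} = \frac{-18 + 12}{6 \cdot 12} = \frac{1}{6} \cdot \frac{1}{12} \left(-6\right) = - \frac{1}{12}$)
$S = \frac{22553}{19332}$ ($S = \frac{2579 + 19974}{\left(-37\right) 77 + 22181} = \frac{22553}{-2849 + 22181} = \frac{22553}{19332} \approx 1.1666$)
$Y{\left(-219 \right)} - S = - \frac{1}{12} - \frac{22553}{19332} = - \frac{6041}{4833}$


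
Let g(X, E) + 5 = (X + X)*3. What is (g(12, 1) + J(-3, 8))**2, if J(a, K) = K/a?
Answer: 37249/9 ≈ 4138.8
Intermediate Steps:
g(X, E) = -5 + 6*X (g(X, E) = -5 + (X + X)*3 = -5 + (2*X)*3 = -5 + 6*X)
(g(12, 1) + J(-3, 8))**2 = ((-5 + 6*12) + 8/(-3))**2 = ((-5 + 72) + 8*(-1/3))**2 = (67 - 8/3)**2 = (193/3)**2 = 37249/9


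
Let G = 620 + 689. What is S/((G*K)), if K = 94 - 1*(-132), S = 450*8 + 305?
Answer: 355/26894 ≈ 0.013200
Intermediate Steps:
S = 3905 (S = 3600 + 305 = 3905)
K = 226 (K = 94 + 132 = 226)
G = 1309
S/((G*K)) = 3905/((1309*226)) = 3905/295834 = 3905*(1/295834) = 355/26894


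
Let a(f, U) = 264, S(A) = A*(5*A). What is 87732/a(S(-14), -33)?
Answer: 7311/22 ≈ 332.32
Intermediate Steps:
S(A) = 5*A**2
87732/a(S(-14), -33) = 87732/264 = 87732*(1/264) = 7311/22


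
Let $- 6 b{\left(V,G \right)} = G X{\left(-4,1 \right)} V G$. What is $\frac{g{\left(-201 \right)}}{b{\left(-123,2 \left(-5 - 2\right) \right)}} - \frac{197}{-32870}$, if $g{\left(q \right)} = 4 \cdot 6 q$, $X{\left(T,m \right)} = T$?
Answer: $\frac{20216383}{66035830} \approx 0.30614$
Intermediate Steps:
$b{\left(V,G \right)} = \frac{2 V G^{2}}{3}$ ($b{\left(V,G \right)} = - \frac{G - 4 V G}{6} = - \frac{G \left(- 4 G V\right)}{6} = - \frac{\left(-4\right) V G^{2}}{6} = \frac{2 V G^{2}}{3}$)
$g{\left(q \right)} = 24 q$
$\frac{g{\left(-201 \right)}}{b{\left(-123,2 \left(-5 - 2\right) \right)}} - \frac{197}{-32870} = \frac{24 \left(-201\right)}{\frac{2}{3} \left(-123\right) \left(2 \left(-5 - 2\right)\right)^{2}} - \frac{197}{-32870} = - \frac{4824}{\frac{2}{3} \left(-123\right) \left(2 \left(-7\right)\right)^{2}} - - \frac{197}{32870} = - \frac{4824}{\frac{2}{3} \left(-123\right) \left(-14\right)^{2}} + \frac{197}{32870} = - \frac{4824}{\frac{2}{3} \left(-123\right) 196} + \frac{197}{32870} = - \frac{4824}{-16072} + \frac{197}{32870} = \left(-4824\right) \left(- \frac{1}{16072}\right) + \frac{197}{32870} = \frac{603}{2009} + \frac{197}{32870} = \frac{20216383}{66035830}$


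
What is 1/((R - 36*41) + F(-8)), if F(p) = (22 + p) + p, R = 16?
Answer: -1/1454 ≈ -0.00068776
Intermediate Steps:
F(p) = 22 + 2*p
1/((R - 36*41) + F(-8)) = 1/((16 - 36*41) + (22 + 2*(-8))) = 1/((16 - 1476) + (22 - 16)) = 1/(-1460 + 6) = 1/(-1454) = -1/1454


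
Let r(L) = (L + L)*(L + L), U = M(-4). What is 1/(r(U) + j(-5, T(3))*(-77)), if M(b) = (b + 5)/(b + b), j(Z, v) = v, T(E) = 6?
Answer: -16/7391 ≈ -0.0021648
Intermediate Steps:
M(b) = (5 + b)/(2*b) (M(b) = (5 + b)/((2*b)) = (5 + b)*(1/(2*b)) = (5 + b)/(2*b))
U = -1/8 (U = (1/2)*(5 - 4)/(-4) = (1/2)*(-1/4)*1 = -1/8 ≈ -0.12500)
r(L) = 4*L**2 (r(L) = (2*L)*(2*L) = 4*L**2)
1/(r(U) + j(-5, T(3))*(-77)) = 1/(4*(-1/8)**2 + 6*(-77)) = 1/(4*(1/64) - 462) = 1/(1/16 - 462) = 1/(-7391/16) = -16/7391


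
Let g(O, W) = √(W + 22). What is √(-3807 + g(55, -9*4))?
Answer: √(-3807 + I*√14) ≈ 0.0303 + 61.701*I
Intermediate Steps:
g(O, W) = √(22 + W)
√(-3807 + g(55, -9*4)) = √(-3807 + √(22 - 9*4)) = √(-3807 + √(22 - 36)) = √(-3807 + √(-14)) = √(-3807 + I*√14)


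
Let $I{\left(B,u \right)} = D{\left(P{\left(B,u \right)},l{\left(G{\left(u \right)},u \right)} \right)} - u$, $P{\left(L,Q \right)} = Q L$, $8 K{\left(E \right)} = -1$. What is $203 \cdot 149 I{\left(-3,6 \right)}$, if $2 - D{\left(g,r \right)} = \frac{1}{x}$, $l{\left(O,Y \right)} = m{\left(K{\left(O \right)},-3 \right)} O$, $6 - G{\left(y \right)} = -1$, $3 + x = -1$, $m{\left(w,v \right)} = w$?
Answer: $- \frac{453705}{4} \approx -1.1343 \cdot 10^{5}$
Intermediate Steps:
$K{\left(E \right)} = - \frac{1}{8}$ ($K{\left(E \right)} = \frac{1}{8} \left(-1\right) = - \frac{1}{8}$)
$x = -4$ ($x = -3 - 1 = -4$)
$G{\left(y \right)} = 7$ ($G{\left(y \right)} = 6 - -1 = 6 + 1 = 7$)
$l{\left(O,Y \right)} = - \frac{O}{8}$
$P{\left(L,Q \right)} = L Q$
$D{\left(g,r \right)} = \frac{9}{4}$ ($D{\left(g,r \right)} = 2 - \frac{1}{-4} = 2 - - \frac{1}{4} = 2 + \frac{1}{4} = \frac{9}{4}$)
$I{\left(B,u \right)} = \frac{9}{4} - u$
$203 \cdot 149 I{\left(-3,6 \right)} = 203 \cdot 149 \left(\frac{9}{4} - 6\right) = 30247 \left(\frac{9}{4} - 6\right) = 30247 \left(- \frac{15}{4}\right) = - \frac{453705}{4}$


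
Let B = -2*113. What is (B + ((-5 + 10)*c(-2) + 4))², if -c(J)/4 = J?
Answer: 33124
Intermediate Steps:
c(J) = -4*J
B = -226
(B + ((-5 + 10)*c(-2) + 4))² = (-226 + ((-5 + 10)*(-4*(-2)) + 4))² = (-226 + (5*8 + 4))² = (-226 + (40 + 4))² = (-226 + 44)² = (-182)² = 33124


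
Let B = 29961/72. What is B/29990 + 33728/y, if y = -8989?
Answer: -8062097379/2156640880 ≈ -3.7383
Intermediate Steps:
B = 3329/8 (B = 29961*(1/72) = 3329/8 ≈ 416.13)
B/29990 + 33728/y = (3329/8)/29990 + 33728/(-8989) = (3329/8)*(1/29990) + 33728*(-1/8989) = 3329/239920 - 33728/8989 = -8062097379/2156640880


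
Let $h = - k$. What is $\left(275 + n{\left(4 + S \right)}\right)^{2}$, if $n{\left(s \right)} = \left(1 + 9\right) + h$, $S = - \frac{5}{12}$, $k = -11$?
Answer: $87616$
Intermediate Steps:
$S = - \frac{5}{12}$ ($S = \left(-5\right) \frac{1}{12} = - \frac{5}{12} \approx -0.41667$)
$h = 11$ ($h = \left(-1\right) \left(-11\right) = 11$)
$n{\left(s \right)} = 21$ ($n{\left(s \right)} = \left(1 + 9\right) + 11 = 10 + 11 = 21$)
$\left(275 + n{\left(4 + S \right)}\right)^{2} = \left(275 + 21\right)^{2} = 296^{2} = 87616$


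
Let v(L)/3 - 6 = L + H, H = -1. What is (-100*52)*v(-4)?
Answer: -15600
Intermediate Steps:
v(L) = 15 + 3*L (v(L) = 18 + 3*(L - 1) = 18 + 3*(-1 + L) = 18 + (-3 + 3*L) = 15 + 3*L)
(-100*52)*v(-4) = (-100*52)*(15 + 3*(-4)) = -5200*(15 - 12) = -5200*3 = -15600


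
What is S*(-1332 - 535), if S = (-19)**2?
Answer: -673987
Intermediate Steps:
S = 361
S*(-1332 - 535) = 361*(-1332 - 535) = 361*(-1867) = -673987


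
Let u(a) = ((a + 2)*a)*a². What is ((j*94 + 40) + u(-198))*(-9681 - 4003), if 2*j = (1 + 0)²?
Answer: -20819233327596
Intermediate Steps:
j = ½ (j = (1 + 0)²/2 = (½)*1² = (½)*1 = ½ ≈ 0.50000)
u(a) = a³*(2 + a) (u(a) = ((2 + a)*a)*a² = (a*(2 + a))*a² = a³*(2 + a))
((j*94 + 40) + u(-198))*(-9681 - 4003) = (((½)*94 + 40) + (-198)³*(2 - 198))*(-9681 - 4003) = ((47 + 40) - 7762392*(-196))*(-13684) = (87 + 1521428832)*(-13684) = 1521428919*(-13684) = -20819233327596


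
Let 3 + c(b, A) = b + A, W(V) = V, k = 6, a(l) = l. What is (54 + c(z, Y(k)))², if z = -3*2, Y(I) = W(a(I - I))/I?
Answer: 2025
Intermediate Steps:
Y(I) = 0 (Y(I) = (I - I)/I = 0/I = 0)
z = -6
c(b, A) = -3 + A + b (c(b, A) = -3 + (b + A) = -3 + (A + b) = -3 + A + b)
(54 + c(z, Y(k)))² = (54 + (-3 + 0 - 6))² = (54 - 9)² = 45² = 2025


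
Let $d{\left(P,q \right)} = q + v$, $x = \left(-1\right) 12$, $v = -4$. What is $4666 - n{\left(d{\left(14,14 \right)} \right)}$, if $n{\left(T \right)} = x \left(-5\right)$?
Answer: $4606$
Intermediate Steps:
$x = -12$
$d{\left(P,q \right)} = -4 + q$ ($d{\left(P,q \right)} = q - 4 = -4 + q$)
$n{\left(T \right)} = 60$ ($n{\left(T \right)} = \left(-12\right) \left(-5\right) = 60$)
$4666 - n{\left(d{\left(14,14 \right)} \right)} = 4666 - 60 = 4606$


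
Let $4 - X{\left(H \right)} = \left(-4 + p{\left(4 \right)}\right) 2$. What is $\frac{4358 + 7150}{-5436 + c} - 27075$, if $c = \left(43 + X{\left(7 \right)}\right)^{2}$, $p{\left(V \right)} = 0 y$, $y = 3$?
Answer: $- \frac{65289333}{2411} \approx -27080.0$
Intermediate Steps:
$p{\left(V \right)} = 0$ ($p{\left(V \right)} = 0 \cdot 3 = 0$)
$X{\left(H \right)} = 12$ ($X{\left(H \right)} = 4 - \left(-4 + 0\right) 2 = 4 - \left(-4\right) 2 = 4 - -8 = 4 + 8 = 12$)
$c = 3025$ ($c = \left(43 + 12\right)^{2} = 55^{2} = 3025$)
$\frac{4358 + 7150}{-5436 + c} - 27075 = \frac{4358 + 7150}{-5436 + 3025} - 27075 = \frac{11508}{-2411} - 27075 = 11508 \left(- \frac{1}{2411}\right) - 27075 = - \frac{11508}{2411} - 27075 = - \frac{65289333}{2411}$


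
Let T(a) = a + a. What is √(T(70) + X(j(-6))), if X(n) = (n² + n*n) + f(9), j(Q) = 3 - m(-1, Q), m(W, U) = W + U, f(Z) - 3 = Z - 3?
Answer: √349 ≈ 18.682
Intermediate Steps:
f(Z) = Z (f(Z) = 3 + (Z - 3) = 3 + (-3 + Z) = Z)
m(W, U) = U + W
j(Q) = 4 - Q (j(Q) = 3 - (Q - 1) = 3 - (-1 + Q) = 3 + (1 - Q) = 4 - Q)
T(a) = 2*a
X(n) = 9 + 2*n² (X(n) = (n² + n*n) + 9 = (n² + n²) + 9 = 2*n² + 9 = 9 + 2*n²)
√(T(70) + X(j(-6))) = √(2*70 + (9 + 2*(4 - 1*(-6))²)) = √(140 + (9 + 2*(4 + 6)²)) = √(140 + (9 + 2*10²)) = √(140 + (9 + 2*100)) = √(140 + (9 + 200)) = √(140 + 209) = √349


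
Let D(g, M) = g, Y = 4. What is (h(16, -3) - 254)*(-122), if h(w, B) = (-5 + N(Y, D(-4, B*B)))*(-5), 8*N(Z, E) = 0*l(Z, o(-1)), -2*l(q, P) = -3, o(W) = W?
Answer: 27938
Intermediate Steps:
l(q, P) = 3/2 (l(q, P) = -½*(-3) = 3/2)
N(Z, E) = 0 (N(Z, E) = (0*(3/2))/8 = (⅛)*0 = 0)
h(w, B) = 25 (h(w, B) = (-5 + 0)*(-5) = -5*(-5) = 25)
(h(16, -3) - 254)*(-122) = (25 - 254)*(-122) = -229*(-122) = 27938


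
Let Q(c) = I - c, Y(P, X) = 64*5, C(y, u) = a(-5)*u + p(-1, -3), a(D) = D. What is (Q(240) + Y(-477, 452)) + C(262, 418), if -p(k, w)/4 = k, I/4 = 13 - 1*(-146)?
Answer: -1370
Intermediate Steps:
I = 636 (I = 4*(13 - 1*(-146)) = 4*(13 + 146) = 4*159 = 636)
p(k, w) = -4*k
C(y, u) = 4 - 5*u (C(y, u) = -5*u - 4*(-1) = -5*u + 4 = 4 - 5*u)
Y(P, X) = 320
Q(c) = 636 - c
(Q(240) + Y(-477, 452)) + C(262, 418) = ((636 - 1*240) + 320) + (4 - 5*418) = ((636 - 240) + 320) + (4 - 2090) = (396 + 320) - 2086 = 716 - 2086 = -1370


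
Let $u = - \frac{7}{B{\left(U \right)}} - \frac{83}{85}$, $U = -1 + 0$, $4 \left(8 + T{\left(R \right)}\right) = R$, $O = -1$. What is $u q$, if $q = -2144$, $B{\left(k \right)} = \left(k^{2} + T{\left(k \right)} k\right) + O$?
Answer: $\frac{10975136}{2805} \approx 3912.7$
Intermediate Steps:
$T{\left(R \right)} = -8 + \frac{R}{4}$
$U = -1$
$B{\left(k \right)} = -1 + k^{2} + k \left(-8 + \frac{k}{4}\right)$ ($B{\left(k \right)} = \left(k^{2} + \left(-8 + \frac{k}{4}\right) k\right) - 1 = \left(k^{2} + k \left(-8 + \frac{k}{4}\right)\right) - 1 = -1 + k^{2} + k \left(-8 + \frac{k}{4}\right)$)
$u = - \frac{5119}{2805}$ ($u = - \frac{7}{-1 - -8 + \frac{5 \left(-1\right)^{2}}{4}} - \frac{83}{85} = - \frac{7}{-1 + 8 + \frac{5}{4} \cdot 1} - \frac{83}{85} = - \frac{7}{-1 + 8 + \frac{5}{4}} - \frac{83}{85} = - \frac{7}{\frac{33}{4}} - \frac{83}{85} = \left(-7\right) \frac{4}{33} - \frac{83}{85} = - \frac{28}{33} - \frac{83}{85} = - \frac{5119}{2805} \approx -1.825$)
$u q = \left(- \frac{5119}{2805}\right) \left(-2144\right) = \frac{10975136}{2805}$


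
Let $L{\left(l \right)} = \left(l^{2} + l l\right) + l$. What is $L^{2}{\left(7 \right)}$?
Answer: $11025$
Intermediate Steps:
$L{\left(l \right)} = l + 2 l^{2}$ ($L{\left(l \right)} = \left(l^{2} + l^{2}\right) + l = 2 l^{2} + l = l + 2 l^{2}$)
$L^{2}{\left(7 \right)} = \left(7 \left(1 + 2 \cdot 7\right)\right)^{2} = \left(7 \left(1 + 14\right)\right)^{2} = \left(7 \cdot 15\right)^{2} = 105^{2} = 11025$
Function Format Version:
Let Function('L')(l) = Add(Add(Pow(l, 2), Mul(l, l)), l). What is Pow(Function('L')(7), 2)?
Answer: 11025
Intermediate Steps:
Function('L')(l) = Add(l, Mul(2, Pow(l, 2))) (Function('L')(l) = Add(Add(Pow(l, 2), Pow(l, 2)), l) = Add(Mul(2, Pow(l, 2)), l) = Add(l, Mul(2, Pow(l, 2))))
Pow(Function('L')(7), 2) = Pow(Mul(7, Add(1, Mul(2, 7))), 2) = Pow(Mul(7, Add(1, 14)), 2) = Pow(Mul(7, 15), 2) = Pow(105, 2) = 11025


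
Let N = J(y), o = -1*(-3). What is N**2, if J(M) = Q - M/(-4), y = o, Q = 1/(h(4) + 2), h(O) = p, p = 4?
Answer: 121/144 ≈ 0.84028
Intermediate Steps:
h(O) = 4
Q = 1/6 (Q = 1/(4 + 2) = 1/6 ≈ 0.16667)
o = 3
y = 3
J(M) = 1/6 + M/4 (J(M) = 1/6 - M/(-4) = 1/6 - M*(-1)/4 = 1/6 - (-1)*M/4 = 1/6 + M/4)
N = 11/12 (N = 1/6 + (1/4)*3 = 1/6 + 3/4 = 11/12 ≈ 0.91667)
N**2 = (11/12)**2 = 121/144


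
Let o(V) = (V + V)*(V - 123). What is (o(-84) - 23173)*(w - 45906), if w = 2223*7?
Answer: -352093035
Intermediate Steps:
w = 15561
o(V) = 2*V*(-123 + V) (o(V) = (2*V)*(-123 + V) = 2*V*(-123 + V))
(o(-84) - 23173)*(w - 45906) = (2*(-84)*(-123 - 84) - 23173)*(15561 - 45906) = (2*(-84)*(-207) - 23173)*(-30345) = (34776 - 23173)*(-30345) = 11603*(-30345) = -352093035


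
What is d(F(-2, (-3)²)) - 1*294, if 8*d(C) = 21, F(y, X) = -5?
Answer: -2331/8 ≈ -291.38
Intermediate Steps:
d(C) = 21/8 (d(C) = (⅛)*21 = 21/8)
d(F(-2, (-3)²)) - 1*294 = 21/8 - 1*294 = 21/8 - 294 = -2331/8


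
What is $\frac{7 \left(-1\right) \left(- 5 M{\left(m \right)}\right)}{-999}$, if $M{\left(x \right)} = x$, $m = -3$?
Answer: $\frac{35}{333} \approx 0.10511$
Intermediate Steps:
$\frac{7 \left(-1\right) \left(- 5 M{\left(m \right)}\right)}{-999} = \frac{7 \left(-1\right) \left(\left(-5\right) \left(-3\right)\right)}{-999} = \left(-7\right) 15 \left(- \frac{1}{999}\right) = \left(-105\right) \left(- \frac{1}{999}\right) = \frac{35}{333}$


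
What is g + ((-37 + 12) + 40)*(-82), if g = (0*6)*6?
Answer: -1230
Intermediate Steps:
g = 0 (g = 0*6 = 0)
g + ((-37 + 12) + 40)*(-82) = 0 + ((-37 + 12) + 40)*(-82) = 0 + (-25 + 40)*(-82) = 0 + 15*(-82) = 0 - 1230 = -1230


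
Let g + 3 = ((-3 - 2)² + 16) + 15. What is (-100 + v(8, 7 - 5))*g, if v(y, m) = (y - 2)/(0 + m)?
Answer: -5141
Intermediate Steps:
v(y, m) = (-2 + y)/m
g = 53 (g = -3 + (((-3 - 2)² + 16) + 15) = -3 + (((-5)² + 16) + 15) = -3 + ((25 + 16) + 15) = -3 + (41 + 15) = -3 + 56 = 53)
(-100 + v(8, 7 - 5))*g = (-100 + (-2 + 8)/(7 - 5))*53 = (-100 + 6/2)*53 = (-100 + (½)*6)*53 = (-100 + 3)*53 = -97*53 = -5141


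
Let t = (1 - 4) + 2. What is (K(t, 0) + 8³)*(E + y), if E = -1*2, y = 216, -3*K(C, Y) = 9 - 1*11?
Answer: 329132/3 ≈ 1.0971e+5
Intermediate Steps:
t = -1 (t = -3 + 2 = -1)
K(C, Y) = ⅔ (K(C, Y) = -(9 - 1*11)/3 = -(9 - 11)/3 = -⅓*(-2) = ⅔)
E = -2
(K(t, 0) + 8³)*(E + y) = (⅔ + 8³)*(-2 + 216) = (⅔ + 512)*214 = (1538/3)*214 = 329132/3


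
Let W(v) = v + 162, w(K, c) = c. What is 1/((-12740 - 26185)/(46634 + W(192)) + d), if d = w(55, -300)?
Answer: -46988/14135325 ≈ -0.0033242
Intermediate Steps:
W(v) = 162 + v
d = -300
1/((-12740 - 26185)/(46634 + W(192)) + d) = 1/((-12740 - 26185)/(46634 + (162 + 192)) - 300) = 1/(-38925/(46634 + 354) - 300) = 1/(-38925/46988 - 300) = 1/(-14135325/46988) = -46988/14135325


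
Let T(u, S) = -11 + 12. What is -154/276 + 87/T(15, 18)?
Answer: 11929/138 ≈ 86.442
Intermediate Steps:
T(u, S) = 1
-154/276 + 87/T(15, 18) = -154/276 + 87/1 = -154*1/276 + 87*1 = -77/138 + 87 = 11929/138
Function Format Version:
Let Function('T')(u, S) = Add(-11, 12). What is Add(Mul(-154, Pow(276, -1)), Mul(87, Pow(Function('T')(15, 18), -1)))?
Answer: Rational(11929, 138) ≈ 86.442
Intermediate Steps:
Function('T')(u, S) = 1
Add(Mul(-154, Pow(276, -1)), Mul(87, Pow(Function('T')(15, 18), -1))) = Add(Mul(-154, Pow(276, -1)), Mul(87, Pow(1, -1))) = Add(Mul(-154, Rational(1, 276)), Mul(87, 1)) = Add(Rational(-77, 138), 87) = Rational(11929, 138)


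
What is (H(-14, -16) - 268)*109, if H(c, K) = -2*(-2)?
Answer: -28776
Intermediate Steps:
H(c, K) = 4
(H(-14, -16) - 268)*109 = (4 - 268)*109 = -264*109 = -28776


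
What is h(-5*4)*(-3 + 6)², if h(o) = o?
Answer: -180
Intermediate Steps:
h(-5*4)*(-3 + 6)² = (-5*4)*(-3 + 6)² = -20*3² = -20*9 = -180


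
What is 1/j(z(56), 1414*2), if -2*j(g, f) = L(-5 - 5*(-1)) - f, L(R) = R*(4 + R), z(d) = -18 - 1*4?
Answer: 1/1414 ≈ 0.00070721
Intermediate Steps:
z(d) = -22 (z(d) = -18 - 4 = -22)
j(g, f) = f/2 (j(g, f) = -((-5 - 5*(-1))*(4 + (-5 - 5*(-1))) - f)/2 = -((-5 + 5)*(4 + (-5 + 5)) - f)/2 = -(0*(4 + 0) - f)/2 = -(0*4 - f)/2 = -(0 - f)/2 = -(-1)*f/2 = f/2)
1/j(z(56), 1414*2) = 1/((1414*2)/2) = 1/((½)*2828) = 1/1414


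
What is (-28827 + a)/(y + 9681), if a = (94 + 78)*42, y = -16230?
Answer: 7201/2183 ≈ 3.2987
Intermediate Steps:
a = 7224 (a = 172*42 = 7224)
(-28827 + a)/(y + 9681) = (-28827 + 7224)/(-16230 + 9681) = -21603/(-6549) = -21603*(-1/6549) = 7201/2183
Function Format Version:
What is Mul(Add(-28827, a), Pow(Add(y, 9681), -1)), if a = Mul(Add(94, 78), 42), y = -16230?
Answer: Rational(7201, 2183) ≈ 3.2987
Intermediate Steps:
a = 7224 (a = Mul(172, 42) = 7224)
Mul(Add(-28827, a), Pow(Add(y, 9681), -1)) = Mul(Add(-28827, 7224), Pow(Add(-16230, 9681), -1)) = Mul(-21603, Pow(-6549, -1)) = Mul(-21603, Rational(-1, 6549)) = Rational(7201, 2183)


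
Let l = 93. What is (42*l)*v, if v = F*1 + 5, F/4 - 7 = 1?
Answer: 144522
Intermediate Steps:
F = 32 (F = 28 + 4*1 = 28 + 4 = 32)
v = 37 (v = 32*1 + 5 = 32 + 5 = 37)
(42*l)*v = (42*93)*37 = 3906*37 = 144522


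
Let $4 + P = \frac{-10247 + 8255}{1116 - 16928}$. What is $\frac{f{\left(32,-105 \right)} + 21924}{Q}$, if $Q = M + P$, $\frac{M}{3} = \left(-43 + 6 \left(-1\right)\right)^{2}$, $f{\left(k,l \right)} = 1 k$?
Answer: $\frac{86792068}{28458145} \approx 3.0498$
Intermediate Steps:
$f{\left(k,l \right)} = k$
$P = - \frac{15314}{3953}$ ($P = -4 + \frac{-10247 + 8255}{1116 - 16928} = -4 - \frac{1992}{-15812} = -4 - - \frac{498}{3953} = -4 + \frac{498}{3953} = - \frac{15314}{3953} \approx -3.874$)
$M = 7203$ ($M = 3 \left(-43 + 6 \left(-1\right)\right)^{2} = 3 \left(-43 - 6\right)^{2} = 3 \left(-49\right)^{2} = 3 \cdot 2401 = 7203$)
$Q = \frac{28458145}{3953}$ ($Q = 7203 - \frac{15314}{3953} = \frac{28458145}{3953} \approx 7199.1$)
$\frac{f{\left(32,-105 \right)} + 21924}{Q} = \frac{32 + 21924}{\frac{28458145}{3953}} = 21956 \cdot \frac{3953}{28458145} = \frac{86792068}{28458145}$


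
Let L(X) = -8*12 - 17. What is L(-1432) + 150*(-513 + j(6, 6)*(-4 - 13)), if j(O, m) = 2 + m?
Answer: -97463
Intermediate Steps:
L(X) = -113 (L(X) = -96 - 17 = -113)
L(-1432) + 150*(-513 + j(6, 6)*(-4 - 13)) = -113 + 150*(-513 + (2 + 6)*(-4 - 13)) = -113 + 150*(-513 + 8*(-17)) = -113 + 150*(-513 - 136) = -113 + 150*(-649) = -113 - 97350 = -97463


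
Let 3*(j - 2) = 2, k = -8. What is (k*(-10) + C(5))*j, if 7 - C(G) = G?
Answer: 656/3 ≈ 218.67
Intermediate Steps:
C(G) = 7 - G
j = 8/3 (j = 2 + (⅓)*2 = 2 + ⅔ = 8/3 ≈ 2.6667)
(k*(-10) + C(5))*j = (-8*(-10) + (7 - 1*5))*(8/3) = (80 + (7 - 5))*(8/3) = (80 + 2)*(8/3) = 82*(8/3) = 656/3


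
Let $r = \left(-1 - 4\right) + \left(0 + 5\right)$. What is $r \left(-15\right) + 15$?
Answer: $15$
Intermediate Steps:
$r = 0$ ($r = -5 + 5 = 0$)
$r \left(-15\right) + 15 = 0 \left(-15\right) + 15 = 0 + 15 = 15$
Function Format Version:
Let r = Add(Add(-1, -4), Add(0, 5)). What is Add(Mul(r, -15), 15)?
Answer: 15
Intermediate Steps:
r = 0 (r = Add(-5, 5) = 0)
Add(Mul(r, -15), 15) = Add(Mul(0, -15), 15) = Add(0, 15) = 15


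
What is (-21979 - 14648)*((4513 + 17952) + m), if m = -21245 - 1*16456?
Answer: 558048972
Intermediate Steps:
m = -37701 (m = -21245 - 16456 = -37701)
(-21979 - 14648)*((4513 + 17952) + m) = (-21979 - 14648)*((4513 + 17952) - 37701) = -36627*(22465 - 37701) = -36627*(-15236) = 558048972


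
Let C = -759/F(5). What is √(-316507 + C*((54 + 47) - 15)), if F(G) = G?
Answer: I*√8239045/5 ≈ 574.07*I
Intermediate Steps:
C = -759/5 ≈ -151.80
√(-316507 + C*((54 + 47) - 15)) = √(-316507 - 759*((54 + 47) - 15)/5) = √(-316507 - 759*(101 - 15)/5) = √(-316507 - 759/5*86) = √(-316507 - 65274/5) = √(-1647809/5) = I*√8239045/5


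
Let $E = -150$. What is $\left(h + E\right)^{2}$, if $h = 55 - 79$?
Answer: $30276$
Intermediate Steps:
$h = -24$
$\left(h + E\right)^{2} = \left(-24 - 150\right)^{2} = \left(-174\right)^{2} = 30276$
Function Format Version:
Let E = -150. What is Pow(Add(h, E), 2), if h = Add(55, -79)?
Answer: 30276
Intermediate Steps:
h = -24
Pow(Add(h, E), 2) = Pow(Add(-24, -150), 2) = Pow(-174, 2) = 30276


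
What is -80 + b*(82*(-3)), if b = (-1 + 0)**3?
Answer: 166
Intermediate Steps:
b = -1 (b = (-1)**3 = -1)
-80 + b*(82*(-3)) = -80 - 82*(-3) = -80 - 1*(-246) = -80 + 246 = 166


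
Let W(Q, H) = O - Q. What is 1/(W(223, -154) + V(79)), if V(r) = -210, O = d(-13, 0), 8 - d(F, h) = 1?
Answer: -1/426 ≈ -0.0023474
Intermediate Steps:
d(F, h) = 7 (d(F, h) = 8 - 1*1 = 8 - 1 = 7)
O = 7
W(Q, H) = 7 - Q
1/(W(223, -154) + V(79)) = 1/((7 - 1*223) - 210) = 1/((7 - 223) - 210) = 1/(-216 - 210) = 1/(-426) = -1/426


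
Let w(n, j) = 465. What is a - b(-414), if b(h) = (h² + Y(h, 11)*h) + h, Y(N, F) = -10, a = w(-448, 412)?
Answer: -174657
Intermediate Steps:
a = 465
b(h) = h² - 9*h (b(h) = (h² - 10*h) + h = h² - 9*h)
a - b(-414) = 465 - (-414)*(-9 - 414) = 465 - (-414)*(-423) = 465 - 1*175122 = 465 - 175122 = -174657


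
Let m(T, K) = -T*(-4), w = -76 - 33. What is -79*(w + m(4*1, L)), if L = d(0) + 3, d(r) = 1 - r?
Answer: 7347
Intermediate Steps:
w = -109
L = 4 (L = (1 - 1*0) + 3 = (1 + 0) + 3 = 1 + 3 = 4)
m(T, K) = 4*T (m(T, K) = -(-4)*T = 4*T)
-79*(w + m(4*1, L)) = -79*(-109 + 4*(4*1)) = -79*(-109 + 4*4) = -79*(-109 + 16) = -79*(-93) = 7347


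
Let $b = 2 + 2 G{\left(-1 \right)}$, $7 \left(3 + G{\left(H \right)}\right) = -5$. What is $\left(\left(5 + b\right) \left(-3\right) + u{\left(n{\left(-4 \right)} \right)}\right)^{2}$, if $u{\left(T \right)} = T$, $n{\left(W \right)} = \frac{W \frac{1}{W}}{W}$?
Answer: $\frac{841}{784} \approx 1.0727$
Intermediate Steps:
$n{\left(W \right)} = \frac{1}{W}$ ($n{\left(W \right)} = 1 \frac{1}{W} = \frac{1}{W}$)
$G{\left(H \right)} = - \frac{26}{7}$ ($G{\left(H \right)} = -3 + \frac{1}{7} \left(-5\right) = -3 - \frac{5}{7} = - \frac{26}{7}$)
$b = - \frac{38}{7}$ ($b = 2 + 2 \left(- \frac{26}{7}\right) = 2 - \frac{52}{7} = - \frac{38}{7} \approx -5.4286$)
$\left(\left(5 + b\right) \left(-3\right) + u{\left(n{\left(-4 \right)} \right)}\right)^{2} = \left(\left(5 - \frac{38}{7}\right) \left(-3\right) + \frac{1}{-4}\right)^{2} = \left(\left(- \frac{3}{7}\right) \left(-3\right) - \frac{1}{4}\right)^{2} = \left(\frac{9}{7} - \frac{1}{4}\right)^{2} = \left(\frac{29}{28}\right)^{2} = \frac{841}{784}$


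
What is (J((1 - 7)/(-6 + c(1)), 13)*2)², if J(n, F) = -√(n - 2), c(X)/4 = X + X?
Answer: -20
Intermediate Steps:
c(X) = 8*X (c(X) = 4*(X + X) = 4*(2*X) = 8*X)
J(n, F) = -√(-2 + n)
(J((1 - 7)/(-6 + c(1)), 13)*2)² = (-√(-2 + (1 - 7)/(-6 + 8*1))*2)² = (-√(-2 - 6/(-6 + 8))*2)² = (-√(-2 - 6/2)*2)² = (-√(-2 - 6*½)*2)² = (-√(-2 - 3)*2)² = (-√(-5)*2)² = (-I*√5*2)² = (-2*I*√5)² = -20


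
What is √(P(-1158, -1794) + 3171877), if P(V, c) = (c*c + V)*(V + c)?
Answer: I*√9494232779 ≈ 97438.0*I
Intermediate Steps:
P(V, c) = (V + c)*(V + c²) (P(V, c) = (c² + V)*(V + c) = (V + c²)*(V + c) = (V + c)*(V + c²))
√(P(-1158, -1794) + 3171877) = √(((-1158)² + (-1794)³ - 1158*(-1794) - 1158*(-1794)²) + 3171877) = √((1340964 - 5773874184 + 2077452 - 1158*3218436) + 3171877) = √((1340964 - 5773874184 + 2077452 - 3726948888) + 3171877) = √(-9497404656 + 3171877) = √(-9494232779) = I*√9494232779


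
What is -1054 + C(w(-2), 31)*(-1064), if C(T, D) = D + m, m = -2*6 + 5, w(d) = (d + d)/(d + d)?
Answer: -26590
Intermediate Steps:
w(d) = 1 (w(d) = (2*d)/((2*d)) = (2*d)*(1/(2*d)) = 1)
m = -7 (m = -12 + 5 = -7)
C(T, D) = -7 + D (C(T, D) = D - 7 = -7 + D)
-1054 + C(w(-2), 31)*(-1064) = -1054 + (-7 + 31)*(-1064) = -1054 + 24*(-1064) = -1054 - 25536 = -26590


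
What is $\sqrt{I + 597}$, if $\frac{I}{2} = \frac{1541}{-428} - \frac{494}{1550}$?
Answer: $\frac{\sqrt{648224453006}}{33170} \approx 24.273$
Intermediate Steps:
$I = - \frac{1299991}{165850}$ ($I = 2 \left(\frac{1541}{-428} - \frac{494}{1550}\right) = 2 \left(1541 \left(- \frac{1}{428}\right) - \frac{247}{775}\right) = 2 \left(- \frac{1541}{428} - \frac{247}{775}\right) = 2 \left(- \frac{1299991}{331700}\right) = - \frac{1299991}{165850} \approx -7.8384$)
$\sqrt{I + 597} = \sqrt{- \frac{1299991}{165850} + 597} = \sqrt{\frac{97712459}{165850}} = \frac{\sqrt{648224453006}}{33170}$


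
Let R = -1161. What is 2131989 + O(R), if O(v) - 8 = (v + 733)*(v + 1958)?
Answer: 1790881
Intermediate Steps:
O(v) = 8 + (733 + v)*(1958 + v) (O(v) = 8 + (v + 733)*(v + 1958) = 8 + (733 + v)*(1958 + v))
2131989 + O(R) = 2131989 + (1435222 + (-1161)² + 2691*(-1161)) = 2131989 + (1435222 + 1347921 - 3124251) = 2131989 - 341108 = 1790881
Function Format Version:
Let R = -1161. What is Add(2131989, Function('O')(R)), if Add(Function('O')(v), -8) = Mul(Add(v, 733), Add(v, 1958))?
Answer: 1790881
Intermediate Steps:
Function('O')(v) = Add(8, Mul(Add(733, v), Add(1958, v))) (Function('O')(v) = Add(8, Mul(Add(v, 733), Add(v, 1958))) = Add(8, Mul(Add(733, v), Add(1958, v))))
Add(2131989, Function('O')(R)) = Add(2131989, Add(1435222, Pow(-1161, 2), Mul(2691, -1161))) = Add(2131989, Add(1435222, 1347921, -3124251)) = Add(2131989, -341108) = 1790881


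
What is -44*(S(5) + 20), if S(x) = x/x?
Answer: -924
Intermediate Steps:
S(x) = 1
-44*(S(5) + 20) = -44*(1 + 20) = -44*21 = -924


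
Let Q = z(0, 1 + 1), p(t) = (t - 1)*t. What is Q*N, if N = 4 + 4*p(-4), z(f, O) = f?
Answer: 0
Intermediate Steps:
p(t) = t*(-1 + t) (p(t) = (-1 + t)*t = t*(-1 + t))
Q = 0
N = 84 (N = 4 + 4*(-4*(-1 - 4)) = 4 + 4*(-4*(-5)) = 4 + 4*20 = 4 + 80 = 84)
Q*N = 0*84 = 0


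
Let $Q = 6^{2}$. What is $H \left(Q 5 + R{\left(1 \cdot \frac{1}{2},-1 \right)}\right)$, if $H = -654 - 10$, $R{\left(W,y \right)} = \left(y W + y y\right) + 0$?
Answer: $-119852$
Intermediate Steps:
$R{\left(W,y \right)} = y^{2} + W y$ ($R{\left(W,y \right)} = \left(W y + y^{2}\right) + 0 = \left(y^{2} + W y\right) + 0 = y^{2} + W y$)
$Q = 36$
$H = -664$
$H \left(Q 5 + R{\left(1 \cdot \frac{1}{2},-1 \right)}\right) = - 664 \left(36 \cdot 5 - \left(1 \cdot \frac{1}{2} - 1\right)\right) = - 664 \left(180 - \left(1 \cdot \frac{1}{2} - 1\right)\right) = - 664 \left(180 - \left(\frac{1}{2} - 1\right)\right) = - 664 \left(180 - - \frac{1}{2}\right) = - 664 \left(180 + \frac{1}{2}\right) = \left(-664\right) \frac{361}{2} = -119852$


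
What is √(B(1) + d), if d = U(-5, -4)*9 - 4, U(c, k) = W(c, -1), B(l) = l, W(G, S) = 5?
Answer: √42 ≈ 6.4807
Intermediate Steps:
U(c, k) = 5
d = 41 (d = 5*9 - 4 = 45 - 4 = 41)
√(B(1) + d) = √(1 + 41) = √42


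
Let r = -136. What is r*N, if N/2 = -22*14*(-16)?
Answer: -1340416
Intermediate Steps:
N = 9856 (N = 2*(-22*14*(-16)) = 2*(-308*(-16)) = 2*4928 = 9856)
r*N = -136*9856 = -1340416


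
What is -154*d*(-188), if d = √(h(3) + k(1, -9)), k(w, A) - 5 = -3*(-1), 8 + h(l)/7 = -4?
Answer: 57904*I*√19 ≈ 2.524e+5*I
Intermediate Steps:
h(l) = -84 (h(l) = -56 + 7*(-4) = -56 - 28 = -84)
k(w, A) = 8 (k(w, A) = 5 - 3*(-1) = 5 + 3 = 8)
d = 2*I*√19 (d = √(-84 + 8) = √(-76) = 2*I*√19 ≈ 8.7178*I)
-154*d*(-188) = -308*I*√19*(-188) = 57904*I*√19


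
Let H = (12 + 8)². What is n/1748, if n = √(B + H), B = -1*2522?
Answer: I*√2122/1748 ≈ 0.026353*I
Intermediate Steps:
B = -2522
H = 400 (H = 20² = 400)
n = I*√2122 (n = √(-2522 + 400) = √(-2122) = I*√2122 ≈ 46.065*I)
n/1748 = (I*√2122)/1748 = (I*√2122)*(1/1748) = I*√2122/1748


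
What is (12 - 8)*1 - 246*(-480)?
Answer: 118084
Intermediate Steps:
(12 - 8)*1 - 246*(-480) = 4*1 + 118080 = 4 + 118080 = 118084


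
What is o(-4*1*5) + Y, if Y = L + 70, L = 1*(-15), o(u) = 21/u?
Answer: 1079/20 ≈ 53.950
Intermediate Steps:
L = -15
Y = 55 (Y = -15 + 70 = 55)
o(-4*1*5) + Y = 21/((-4*1*5)) + 55 = 21/((-4*5)) + 55 = 21/(-20) + 55 = 21*(-1/20) + 55 = -21/20 + 55 = 1079/20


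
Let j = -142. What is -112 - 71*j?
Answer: 9970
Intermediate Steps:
-112 - 71*j = -112 - 71*(-142) = -112 + 10082 = 9970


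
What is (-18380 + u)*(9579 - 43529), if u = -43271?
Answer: 2093051450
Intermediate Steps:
(-18380 + u)*(9579 - 43529) = (-18380 - 43271)*(9579 - 43529) = -61651*(-33950) = 2093051450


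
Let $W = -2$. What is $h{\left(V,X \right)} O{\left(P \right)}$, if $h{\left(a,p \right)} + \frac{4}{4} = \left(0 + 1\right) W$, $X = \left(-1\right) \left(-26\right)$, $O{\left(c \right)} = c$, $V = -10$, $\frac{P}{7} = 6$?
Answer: $-126$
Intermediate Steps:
$P = 42$ ($P = 7 \cdot 6 = 42$)
$X = 26$
$h{\left(a,p \right)} = -3$ ($h{\left(a,p \right)} = -1 + \left(0 + 1\right) \left(-2\right) = -1 + 1 \left(-2\right) = -1 - 2 = -3$)
$h{\left(V,X \right)} O{\left(P \right)} = \left(-3\right) 42 = -126$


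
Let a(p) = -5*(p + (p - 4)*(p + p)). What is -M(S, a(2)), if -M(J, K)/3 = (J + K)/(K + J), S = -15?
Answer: 3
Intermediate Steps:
a(p) = -5*p - 10*p*(-4 + p) (a(p) = -5*(p + (-4 + p)*(2*p)) = -5*(p + 2*p*(-4 + p)) = -5*p - 10*p*(-4 + p))
M(J, K) = -3 (M(J, K) = -3*(J + K)/(K + J) = -3*(J + K)/(J + K) = -3*1 = -3)
-M(S, a(2)) = -1*(-3) = 3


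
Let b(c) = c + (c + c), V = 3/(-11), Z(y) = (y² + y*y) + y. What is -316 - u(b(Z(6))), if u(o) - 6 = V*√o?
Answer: -322 + 9*√26/11 ≈ -317.83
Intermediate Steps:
Z(y) = y + 2*y² (Z(y) = (y² + y²) + y = 2*y² + y = y + 2*y²)
V = -3/11 (V = 3*(-1/11) = -3/11 ≈ -0.27273)
b(c) = 3*c (b(c) = c + 2*c = 3*c)
u(o) = 6 - 3*√o/11
-316 - u(b(Z(6))) = -316 - (6 - 3*√3*(√6*√(1 + 2*6))/11) = -316 - (6 - 3*√3*(√6*√(1 + 12))/11) = -316 - (6 - 3*√3*√78/11) = -316 - (6 - 3*3*√26/11) = -316 - (6 - 9*√26/11) = -316 + (-6 + 9*√26/11) = -322 + 9*√26/11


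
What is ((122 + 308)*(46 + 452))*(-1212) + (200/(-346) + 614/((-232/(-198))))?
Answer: -2604195828931/10034 ≈ -2.5954e+8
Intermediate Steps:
((122 + 308)*(46 + 452))*(-1212) + (200/(-346) + 614/((-232/(-198)))) = (430*498)*(-1212) + (200*(-1/346) + 614/((-232*(-1/198)))) = 214140*(-1212) + (-100/173 + 614/(116/99)) = -259537680 + (-100/173 + 614*(99/116)) = -259537680 + (-100/173 + 30393/58) = -259537680 + 5252189/10034 = -2604195828931/10034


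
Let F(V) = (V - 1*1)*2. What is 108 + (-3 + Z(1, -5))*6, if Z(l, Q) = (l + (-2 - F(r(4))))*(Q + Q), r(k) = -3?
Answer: -330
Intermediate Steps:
F(V) = -2 + 2*V (F(V) = (V - 1)*2 = (-1 + V)*2 = -2 + 2*V)
Z(l, Q) = 2*Q*(6 + l) (Z(l, Q) = (l + (-2 - (-2 + 2*(-3))))*(Q + Q) = (l + (-2 - (-2 - 6)))*(2*Q) = (l + (-2 - 1*(-8)))*(2*Q) = (l + (-2 + 8))*(2*Q) = (l + 6)*(2*Q) = (6 + l)*(2*Q) = 2*Q*(6 + l))
108 + (-3 + Z(1, -5))*6 = 108 + (-3 + 2*(-5)*(6 + 1))*6 = 108 + (-3 + 2*(-5)*7)*6 = 108 + (-3 - 70)*6 = 108 - 73*6 = 108 - 438 = -330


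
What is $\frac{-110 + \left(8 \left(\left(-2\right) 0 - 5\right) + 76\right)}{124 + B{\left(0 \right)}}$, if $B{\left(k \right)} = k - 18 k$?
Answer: $- \frac{37}{62} \approx -0.59677$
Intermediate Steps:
$B{\left(k \right)} = - 17 k$
$\frac{-110 + \left(8 \left(\left(-2\right) 0 - 5\right) + 76\right)}{124 + B{\left(0 \right)}} = \frac{-110 + \left(8 \left(\left(-2\right) 0 - 5\right) + 76\right)}{124 - 0} = \frac{-110 + \left(8 \left(0 - 5\right) + 76\right)}{124 + 0} = \frac{-110 + \left(8 \left(-5\right) + 76\right)}{124} = \left(-110 + \left(-40 + 76\right)\right) \frac{1}{124} = \left(-110 + 36\right) \frac{1}{124} = \left(-74\right) \frac{1}{124} = - \frac{37}{62}$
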